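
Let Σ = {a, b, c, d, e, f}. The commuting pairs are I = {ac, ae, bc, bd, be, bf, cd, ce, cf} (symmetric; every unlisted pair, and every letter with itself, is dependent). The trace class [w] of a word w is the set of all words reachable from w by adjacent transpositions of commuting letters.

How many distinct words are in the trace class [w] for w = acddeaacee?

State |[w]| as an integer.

450

drop 0:a onto floor
drop 1:c onto floor
drop 2:d onto {0:a}
drop 3:d onto {2:d}
drop 4:e onto {3:d}
drop 5:a onto {3:d}
drop 6:a onto {5:a}
drop 7:c onto {1:c}
drop 8:e onto {4:e}
drop 9:e onto {8:e}
ground layer = {0:a, 1:c}
drop-orders for the pieces not yet dropped (sum over which currently-grounded one goes next):
  1 to go: {6} 1  {7} 1  {9} 1
  2 to go: {1,7} 1  {5,6} 1  {6,7} 2  {6,9} 2  {7,9} 2  {8,9} 1
  3 to go: {1,6,7} 3  {1,7,9} 3  {4,8,9} 1  {5,6,7} 3  {5,6,9} 3  {6,7,9} 6  {6,8,9} 3  {7,8,9} 3
  4 to go: {1,5,6,7} 6  {1,6,7,9} 12  {1,7,8,9} 6  {4,6,8,9} 4  {4,7,8,9} 4  {5,6,7,9} 12  {5,6,8,9} 6  {6,7,8,9} 12
  5 to go: {1,4,7,8,9} 10  {1,5,6,7,9} 30  {1,6,7,8,9} 30  {4,5,6,8,9} 10  {4,6,7,8,9} 20  {5,6,7,8,9} 30
  6 to go: {1,4,6,7,8,9} 60  {1,5,6,7,8,9} 90  {3,4,5,6,8,9} 10  {4,5,6,7,8,9} 60
  7 to go: {1,4,5,6,7,8,9} 210  {2,3,4,5,6,8,9} 10  {3,4,5,6,7,8,9} 70
  8 to go: {0,2,3,4,5,6,8,9} 10  {1,3,4,5,6,7,8,9} 280  {2,3,4,5,6,7,8,9} 80
  if 0:a drops first: 360 orders
  if 1:c drops first: 90 orders
heap linearizations: 450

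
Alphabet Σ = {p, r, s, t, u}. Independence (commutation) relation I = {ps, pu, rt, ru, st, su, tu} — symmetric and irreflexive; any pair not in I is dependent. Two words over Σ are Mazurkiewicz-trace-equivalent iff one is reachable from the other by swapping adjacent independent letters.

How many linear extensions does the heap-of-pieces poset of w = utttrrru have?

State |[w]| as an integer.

560

#0=u has no predecessor
#1=t has no predecessor
#2=t depends on [1:t]
#3=t depends on [2:t]
#4=r has no predecessor
#5=r depends on [4:r]
#6=r depends on [5:r]
#7=u depends on [0:u]
sources: [0:u, 1:t, 4:r]
N(rest) = Σ N(rest − s) over sources s of rest; N(one piece) = 1:
  size 1 → [3]=1  [6]=1  [7]=1
  size 2 → [0,7]=1  [2,3]=1  [3,6]=2  [3,7]=2  [5,6]=1  [6,7]=2
  size 3 → [0,3,7]=3  [0,6,7]=3  [1,2,3]=1  [2,3,6]=3  [2,3,7]=3  [3,5,6]=3  [3,6,7]=6  [4,5,6]=1  [5,6,7]=3
  size 4 → [0,2,3,7]=6  [0,3,6,7]=12  [0,5,6,7]=6  [1,2,3,6]=4  [1,2,3,7]=4  [2,3,5,6]=6  [2,3,6,7]=12  [3,4,5,6]=4  [3,5,6,7]=12  [4,5,6,7]=4
  size 5 → [0,1,2,3,7]=10  [0,2,3,6,7]=30  [0,3,5,6,7]=30  [0,4,5,6,7]=10  [1,2,3,5,6]=10  [1,2,3,6,7]=20  [2,3,4,5,6]=10  [2,3,5,6,7]=30  [3,4,5,6,7]=20
  size 6 → [0,1,2,3,6,7]=60  [0,2,3,5,6,7]=90  [0,3,4,5,6,7]=60  [1,2,3,4,5,6]=20  [1,2,3,5,6,7]=60  [2,3,4,5,6,7]=60
  first=0(u) contributes 140
  first=1(t) contributes 210
  first=4(r) contributes 210
|[w]| = 560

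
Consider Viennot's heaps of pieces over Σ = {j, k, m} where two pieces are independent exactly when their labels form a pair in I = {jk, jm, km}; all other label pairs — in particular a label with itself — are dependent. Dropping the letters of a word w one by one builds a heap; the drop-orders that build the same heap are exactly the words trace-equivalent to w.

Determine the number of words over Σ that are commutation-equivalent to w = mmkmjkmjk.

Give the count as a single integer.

drop 0:m onto floor
drop 1:m onto {0:m}
drop 2:k onto floor
drop 3:m onto {1:m}
drop 4:j onto floor
drop 5:k onto {2:k}
drop 6:m onto {3:m}
drop 7:j onto {4:j}
drop 8:k onto {5:k}
ground layer = {0:m, 2:k, 4:j}
drop-orders for the pieces not yet dropped (sum over which currently-grounded one goes next):
  1 to go: {6} 1  {7} 1  {8} 1
  2 to go: {3,6} 1  {4,7} 1  {5,8} 1  {6,7} 2  {6,8} 2  {7,8} 2
  3 to go: {1,3,6} 1  {2,5,8} 1  {3,6,7} 3  {3,6,8} 3  {4,6,7} 3  {4,7,8} 3  {5,6,8} 3  {5,7,8} 3  {6,7,8} 6
  4 to go: {0,1,3,6} 1  {1,3,6,7} 4  {1,3,6,8} 4  {2,5,6,8} 4  {2,5,7,8} 4  {3,4,6,7} 6  {3,5,6,8} 6  {3,6,7,8} 12  {4,5,7,8} 6  {4,6,7,8} 12  {5,6,7,8} 12
  5 to go: {0,1,3,6,7} 5  {0,1,3,6,8} 5  {1,3,4,6,7} 10  {1,3,5,6,8} 10  {1,3,6,7,8} 20  {2,3,5,6,8} 10  {2,4,5,7,8} 10  {2,5,6,7,8} 20  {3,4,6,7,8} 30  {3,5,6,7,8} 30  {4,5,6,7,8} 30
  6 to go: {0,1,3,4,6,7} 15  {0,1,3,5,6,8} 15  {0,1,3,6,7,8} 30  {1,2,3,5,6,8} 20  {1,3,4,6,7,8} 60  {1,3,5,6,7,8} 60  {2,3,5,6,7,8} 60  {2,4,5,6,7,8} 60  {3,4,5,6,7,8} 90
  7 to go: {0,1,2,3,5,6,8} 35  {0,1,3,4,6,7,8} 105  {0,1,3,5,6,7,8} 105  {1,2,3,5,6,7,8} 140  {1,3,4,5,6,7,8} 210  {2,3,4,5,6,7,8} 210
  if 0:m drops first: 560 orders
  if 2:k drops first: 420 orders
  if 4:j drops first: 280 orders
heap linearizations: 1260

1260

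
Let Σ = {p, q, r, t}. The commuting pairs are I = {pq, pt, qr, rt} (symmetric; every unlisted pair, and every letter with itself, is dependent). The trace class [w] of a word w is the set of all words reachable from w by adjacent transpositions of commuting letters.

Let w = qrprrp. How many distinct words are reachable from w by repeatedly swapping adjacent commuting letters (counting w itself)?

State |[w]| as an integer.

piece 0:q — minimal
piece 1:r — minimal
piece 2:p rests on {1:r}
piece 3:r rests on {2:p}
piece 4:r rests on {3:r}
piece 5:p rests on {4:r}
minimal pieces: {0:q, 1:r}
ways to finish when only these pieces remain (= sum over removing one remaining piece with nothing left below it):
  1 left: {0}→1  {5}→1
  2 left: {0,5}→2  {4,5}→1
  3 left: {0,4,5}→3  {3,4,5}→1
  4 left: {0,3,4,5}→4  {2,3,4,5}→1
  placing 0:q first → 1 extensions
  placing 1:r first → 5 extensions
total linear extensions = 6

6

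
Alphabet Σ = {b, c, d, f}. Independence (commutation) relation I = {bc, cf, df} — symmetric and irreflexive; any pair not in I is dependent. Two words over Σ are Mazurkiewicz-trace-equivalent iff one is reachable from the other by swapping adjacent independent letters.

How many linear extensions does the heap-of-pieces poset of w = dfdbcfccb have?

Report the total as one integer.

75

#0=d has no predecessor
#1=f has no predecessor
#2=d depends on [0:d]
#3=b depends on [1:f, 2:d]
#4=c depends on [2:d]
#5=f depends on [3:b]
#6=c depends on [4:c]
#7=c depends on [6:c]
#8=b depends on [5:f]
sources: [0:d, 1:f]
N(rest) = Σ N(rest − s) over sources s of rest; N(one piece) = 1:
  size 1 → [7]=1  [8]=1
  size 2 → [5,8]=1  [6,7]=1  [7,8]=2
  size 3 → [3,5,8]=1  [4,6,7]=1  [5,7,8]=3  [6,7,8]=3
  size 4 → [1,3,5,8]=1  [3,5,7,8]=4  [4,6,7,8]=4  [5,6,7,8]=6
  size 5 → [1,3,5,7,8]=5  [3,5,6,7,8]=10  [4,5,6,7,8]=10
  size 6 → [1,3,5,6,7,8]=15  [3,4,5,6,7,8]=20
  size 7 → [1,3,4,5,6,7,8]=35  [2,3,4,5,6,7,8]=20
  first=0(d) contributes 55
  first=1(f) contributes 20
|[w]| = 75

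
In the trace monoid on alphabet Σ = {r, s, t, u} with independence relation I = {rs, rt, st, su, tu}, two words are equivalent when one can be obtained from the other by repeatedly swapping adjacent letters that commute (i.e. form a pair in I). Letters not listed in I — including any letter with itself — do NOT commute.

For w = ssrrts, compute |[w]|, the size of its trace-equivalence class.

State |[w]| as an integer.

0(s) covers ∅
1(s) covers 0:s
2(r) covers ∅
3(r) covers 2:r
4(t) covers ∅
5(s) covers 1:s
floor of heap: 0:s, 2:r, 4:t
completions by unplaced set U, small U first (add the entries for U minus each lowest piece of U):
  |U|=1: {3}:1  {4}:1  {5}:1
  |U|=2: {1,5}:1  {2,3}:1  {3,4}:2  {3,5}:2  {4,5}:2
  |U|=3: {0,1,5}:1  {1,3,5}:3  {1,4,5}:3  {2,3,4}:3  {2,3,5}:3  {3,4,5}:6
  |U|=4: {0,1,3,5}:4  {0,1,4,5}:4  {1,2,3,5}:6  {1,3,4,5}:12  {2,3,4,5}:12
  start at 0(s): 30
  start at 2(r): 20
  start at 4(t): 10
sum over floor = 60

60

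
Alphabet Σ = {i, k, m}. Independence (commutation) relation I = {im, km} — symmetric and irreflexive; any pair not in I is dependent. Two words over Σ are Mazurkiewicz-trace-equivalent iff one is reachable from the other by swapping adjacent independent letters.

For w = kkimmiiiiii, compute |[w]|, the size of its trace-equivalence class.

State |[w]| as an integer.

piece 0:k — minimal
piece 1:k rests on {0:k}
piece 2:i rests on {1:k}
piece 3:m — minimal
piece 4:m rests on {3:m}
piece 5:i rests on {2:i}
piece 6:i rests on {5:i}
piece 7:i rests on {6:i}
piece 8:i rests on {7:i}
piece 9:i rests on {8:i}
piece 10:i rests on {9:i}
minimal pieces: {0:k, 3:m}
ways to finish when only these pieces remain (= sum over removing one remaining piece with nothing left below it):
  1 left: {4}→1  {10}→1
  2 left: {3,4}→1  {4,10}→2  {9,10}→1
  3 left: {3,4,10}→3  {4,9,10}→3  {8,9,10}→1
  4 left: {3,4,9,10}→6  {4,8,9,10}→4  {7,8,9,10}→1
  5 left: {3,4,8,9,10}→10  {4,7,8,9,10}→5  {6,7,8,9,10}→1
  6 left: {3,4,7,8,9,10}→15  {4,6,7,8,9,10}→6  {5,6,7,8,9,10}→1
  7 left: {2,5,6,7,8,9,10}→1  {3,4,6,7,8,9,10}→21  {4,5,6,7,8,9,10}→7
  8 left: {1,2,5,6,7,8,9,10}→1  {2,4,5,6,7,8,9,10}→8  {3,4,5,6,7,8,9,10}→28
  9 left: {0,1,2,5,6,7,8,9,10}→1  {1,2,4,5,6,7,8,9,10}→9  {2,3,4,5,6,7,8,9,10}→36
  placing 0:k first → 45 extensions
  placing 3:m first → 10 extensions
total linear extensions = 55

55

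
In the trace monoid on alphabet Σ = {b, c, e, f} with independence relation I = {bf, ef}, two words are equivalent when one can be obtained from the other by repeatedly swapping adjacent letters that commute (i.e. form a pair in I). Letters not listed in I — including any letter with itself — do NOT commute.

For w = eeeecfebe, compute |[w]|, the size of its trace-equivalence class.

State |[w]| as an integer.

4

0(e) covers ∅
1(e) covers 0:e
2(e) covers 1:e
3(e) covers 2:e
4(c) covers 3:e
5(f) covers 4:c
6(e) covers 4:c
7(b) covers 6:e
8(e) covers 7:b
floor of heap: 0:e
completions by unplaced set U, small U first (add the entries for U minus each lowest piece of U):
  |U|=1: {5}:1  {8}:1
  |U|=2: {5,8}:2  {7,8}:1
  |U|=3: {5,7,8}:3  {6,7,8}:1
  |U|=4: {5,6,7,8}:4
  |U|=5: {4,5,6,7,8}:4
  |U|=6: {3,4,5,6,7,8}:4
  |U|=7: {2,3,4,5,6,7,8}:4
  start at 0(e): 4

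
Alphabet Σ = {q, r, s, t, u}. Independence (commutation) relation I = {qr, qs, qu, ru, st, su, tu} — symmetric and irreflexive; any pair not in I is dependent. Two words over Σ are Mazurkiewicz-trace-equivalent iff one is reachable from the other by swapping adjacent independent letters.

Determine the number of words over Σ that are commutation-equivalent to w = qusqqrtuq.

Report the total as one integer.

#0=q has no predecessor
#1=u has no predecessor
#2=s has no predecessor
#3=q depends on [0:q]
#4=q depends on [3:q]
#5=r depends on [2:s]
#6=t depends on [4:q, 5:r]
#7=u depends on [1:u]
#8=q depends on [6:t]
sources: [0:q, 1:u, 2:s]
N(rest) = Σ N(rest − s) over sources s of rest; N(one piece) = 1:
  size 1 → [7]=1  [8]=1
  size 2 → [1,7]=1  [6,8]=1  [7,8]=2
  size 3 → [1,7,8]=3  [4,6,8]=1  [5,6,8]=1  [6,7,8]=3
  size 4 → [1,6,7,8]=6  [2,5,6,8]=1  [3,4,6,8]=1  [4,5,6,8]=2  [4,6,7,8]=4  [5,6,7,8]=4
  size 5 → [0,3,4,6,8]=1  [1,4,6,7,8]=10  [1,5,6,7,8]=10  [2,4,5,6,8]=3  [2,5,6,7,8]=5  [3,4,5,6,8]=3  [3,4,6,7,8]=5  [4,5,6,7,8]=10
  size 6 → [0,3,4,5,6,8]=4  [0,3,4,6,7,8]=6  [1,2,5,6,7,8]=15  [1,3,4,6,7,8]=15  [1,4,5,6,7,8]=30  [2,3,4,5,6,8]=6  [2,4,5,6,7,8]=18  [3,4,5,6,7,8]=18
  size 7 → [0,1,3,4,6,7,8]=21  [0,2,3,4,5,6,8]=10  [0,3,4,5,6,7,8]=28  [1,2,4,5,6,7,8]=63  [1,3,4,5,6,7,8]=63  [2,3,4,5,6,7,8]=42
  first=0(q) contributes 168
  first=1(u) contributes 80
  first=2(s) contributes 112
|[w]| = 360

360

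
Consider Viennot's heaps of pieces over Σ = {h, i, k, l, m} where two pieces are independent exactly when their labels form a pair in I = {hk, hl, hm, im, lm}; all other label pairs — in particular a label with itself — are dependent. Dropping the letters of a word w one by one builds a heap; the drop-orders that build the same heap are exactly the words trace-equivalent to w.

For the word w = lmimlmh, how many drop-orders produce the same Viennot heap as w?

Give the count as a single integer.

70

piece 0:l — minimal
piece 1:m — minimal
piece 2:i rests on {0:l}
piece 3:m rests on {1:m}
piece 4:l rests on {2:i}
piece 5:m rests on {3:m}
piece 6:h rests on {2:i}
minimal pieces: {0:l, 1:m}
ways to finish when only these pieces remain (= sum over removing one remaining piece with nothing left below it):
  1 left: {4}→1  {5}→1  {6}→1
  2 left: {3,5}→1  {4,5}→2  {4,6}→2  {5,6}→2
  3 left: {1,3,5}→1  {2,4,6}→2  {3,4,5}→3  {3,5,6}→3  {4,5,6}→6
  4 left: {0,2,4,6}→2  {1,3,4,5}→4  {1,3,5,6}→4  {2,4,5,6}→8  {3,4,5,6}→12
  5 left: {0,2,4,5,6}→10  {1,3,4,5,6}→20  {2,3,4,5,6}→20
  placing 0:l first → 40 extensions
  placing 1:m first → 30 extensions
total linear extensions = 70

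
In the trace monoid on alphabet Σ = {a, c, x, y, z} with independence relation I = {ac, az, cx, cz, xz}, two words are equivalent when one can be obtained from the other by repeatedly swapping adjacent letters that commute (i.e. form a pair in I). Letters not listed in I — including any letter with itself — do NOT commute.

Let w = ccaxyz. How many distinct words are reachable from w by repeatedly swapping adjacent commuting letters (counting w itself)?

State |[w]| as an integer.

0(c) covers ∅
1(c) covers 0:c
2(a) covers ∅
3(x) covers 2:a
4(y) covers 1:c, 3:x
5(z) covers 4:y
floor of heap: 0:c, 2:a
completions by unplaced set U, small U first (add the entries for U minus each lowest piece of U):
  |U|=1: {5}:1
  |U|=2: {4,5}:1
  |U|=3: {1,4,5}:1  {3,4,5}:1
  |U|=4: {0,1,4,5}:1  {1,3,4,5}:2  {2,3,4,5}:1
  start at 0(c): 3
  start at 2(a): 3
sum over floor = 6

6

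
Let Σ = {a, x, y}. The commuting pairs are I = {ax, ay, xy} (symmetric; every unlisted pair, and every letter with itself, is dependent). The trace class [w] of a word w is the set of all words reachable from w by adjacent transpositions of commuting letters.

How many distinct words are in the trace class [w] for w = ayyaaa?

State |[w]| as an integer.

#0=a has no predecessor
#1=y has no predecessor
#2=y depends on [1:y]
#3=a depends on [0:a]
#4=a depends on [3:a]
#5=a depends on [4:a]
sources: [0:a, 1:y]
N(rest) = Σ N(rest − s) over sources s of rest; N(one piece) = 1:
  size 1 → [2]=1  [5]=1
  size 2 → [1,2]=1  [2,5]=2  [4,5]=1
  size 3 → [1,2,5]=3  [2,4,5]=3  [3,4,5]=1
  size 4 → [0,3,4,5]=1  [1,2,4,5]=6  [2,3,4,5]=4
  first=0(a) contributes 10
  first=1(y) contributes 5
|[w]| = 15

15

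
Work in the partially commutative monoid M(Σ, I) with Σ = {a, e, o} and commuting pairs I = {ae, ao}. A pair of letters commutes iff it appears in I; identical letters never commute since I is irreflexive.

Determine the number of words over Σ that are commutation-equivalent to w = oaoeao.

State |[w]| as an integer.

15

piece 0:o — minimal
piece 1:a — minimal
piece 2:o rests on {0:o}
piece 3:e rests on {2:o}
piece 4:a rests on {1:a}
piece 5:o rests on {3:e}
minimal pieces: {0:o, 1:a}
ways to finish when only these pieces remain (= sum over removing one remaining piece with nothing left below it):
  1 left: {4}→1  {5}→1
  2 left: {1,4}→1  {3,5}→1  {4,5}→2
  3 left: {1,4,5}→3  {2,3,5}→1  {3,4,5}→3
  4 left: {0,2,3,5}→1  {1,3,4,5}→6  {2,3,4,5}→4
  placing 0:o first → 10 extensions
  placing 1:a first → 5 extensions
total linear extensions = 15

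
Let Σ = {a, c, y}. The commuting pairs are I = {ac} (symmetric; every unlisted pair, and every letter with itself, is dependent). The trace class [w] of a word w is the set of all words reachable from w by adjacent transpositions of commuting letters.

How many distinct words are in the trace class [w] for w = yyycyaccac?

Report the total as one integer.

10

#0=y has no predecessor
#1=y depends on [0:y]
#2=y depends on [1:y]
#3=c depends on [2:y]
#4=y depends on [3:c]
#5=a depends on [4:y]
#6=c depends on [4:y]
#7=c depends on [6:c]
#8=a depends on [5:a]
#9=c depends on [7:c]
sources: [0:y]
N(rest) = Σ N(rest − s) over sources s of rest; N(one piece) = 1:
  size 1 → [8]=1  [9]=1
  size 2 → [5,8]=1  [7,9]=1  [8,9]=2
  size 3 → [5,8,9]=3  [6,7,9]=1  [7,8,9]=3
  size 4 → [5,7,8,9]=6  [6,7,8,9]=4
  size 5 → [5,6,7,8,9]=10
  size 6 → [4,5,6,7,8,9]=10
  size 7 → [3,4,5,6,7,8,9]=10
  size 8 → [2,3,4,5,6,7,8,9]=10
  first=0(y) contributes 10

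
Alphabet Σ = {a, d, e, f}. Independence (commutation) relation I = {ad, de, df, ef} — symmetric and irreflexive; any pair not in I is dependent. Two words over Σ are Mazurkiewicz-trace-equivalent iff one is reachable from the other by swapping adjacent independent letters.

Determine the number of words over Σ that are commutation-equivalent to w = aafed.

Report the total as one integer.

0(a) covers ∅
1(a) covers 0:a
2(f) covers 1:a
3(e) covers 1:a
4(d) covers ∅
floor of heap: 0:a, 4:d
completions by unplaced set U, small U first (add the entries for U minus each lowest piece of U):
  |U|=1: {2}:1  {3}:1  {4}:1
  |U|=2: {2,3}:2  {2,4}:2  {3,4}:2
  |U|=3: {1,2,3}:2  {2,3,4}:6
  start at 0(a): 8
  start at 4(d): 2
sum over floor = 10

10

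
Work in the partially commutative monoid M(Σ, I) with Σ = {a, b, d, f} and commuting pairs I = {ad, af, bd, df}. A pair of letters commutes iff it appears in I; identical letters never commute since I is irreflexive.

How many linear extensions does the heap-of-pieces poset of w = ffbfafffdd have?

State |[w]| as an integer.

#0=f has no predecessor
#1=f depends on [0:f]
#2=b depends on [1:f]
#3=f depends on [2:b]
#4=a depends on [2:b]
#5=f depends on [3:f]
#6=f depends on [5:f]
#7=f depends on [6:f]
#8=d has no predecessor
#9=d depends on [8:d]
sources: [0:f, 8:d]
N(rest) = Σ N(rest − s) over sources s of rest; N(one piece) = 1:
  size 1 → [4]=1  [7]=1  [9]=1
  size 2 → [4,7]=2  [4,9]=2  [6,7]=1  [7,9]=2  [8,9]=1
  size 3 → [4,6,7]=3  [4,7,9]=6  [4,8,9]=3  [5,6,7]=1  [6,7,9]=3  [7,8,9]=3
  size 4 → [3,5,6,7]=1  [4,5,6,7]=4  [4,6,7,9]=12  [4,7,8,9]=12  [5,6,7,9]=4  [6,7,8,9]=6
  size 5 → [3,4,5,6,7]=5  [3,5,6,7,9]=5  [4,5,6,7,9]=20  [4,6,7,8,9]=30  [5,6,7,8,9]=10
  size 6 → [2,3,4,5,6,7]=5  [3,4,5,6,7,9]=30  [3,5,6,7,8,9]=15  [4,5,6,7,8,9]=60
  size 7 → [1,2,3,4,5,6,7]=5  [2,3,4,5,6,7,9]=35  [3,4,5,6,7,8,9]=105
  size 8 → [0,1,2,3,4,5,6,7]=5  [1,2,3,4,5,6,7,9]=40  [2,3,4,5,6,7,8,9]=140
  first=0(f) contributes 180
  first=8(d) contributes 45
|[w]| = 225

225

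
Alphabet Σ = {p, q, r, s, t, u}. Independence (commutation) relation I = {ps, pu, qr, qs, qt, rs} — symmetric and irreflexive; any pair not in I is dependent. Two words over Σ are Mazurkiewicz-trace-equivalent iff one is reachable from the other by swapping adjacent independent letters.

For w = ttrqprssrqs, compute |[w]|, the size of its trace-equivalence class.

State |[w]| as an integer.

840

0(t) covers ∅
1(t) covers 0:t
2(r) covers 1:t
3(q) covers ∅
4(p) covers 2:r, 3:q
5(r) covers 4:p
6(s) covers 1:t
7(s) covers 6:s
8(r) covers 5:r
9(q) covers 4:p
10(s) covers 7:s
floor of heap: 0:t, 3:q
completions by unplaced set U, small U first (add the entries for U minus each lowest piece of U):
  |U|=1: {8}:1  {9}:1  {10}:1
  |U|=2: {5,8}:1  {7,10}:1  {8,9}:2  {8,10}:2  {9,10}:2
  |U|=3: {5,8,9}:3  {5,8,10}:3  {6,7,10}:1  {7,8,10}:3  {7,9,10}:3  {8,9,10}:6
  |U|=4: {4,5,8,9}:3  {5,7,8,10}:6  {5,8,9,10}:12  {6,7,8,10}:4  {6,7,9,10}:4  {7,8,9,10}:12
  |U|=5: {2,4,5,8,9}:3  {3,4,5,8,9}:3  {4,5,8,9,10}:15  {5,6,7,8,10}:10  {5,7,8,9,10}:30  {6,7,8,9,10}:20
  |U|=6: {2,3,4,5,8,9}:6  {2,4,5,8,9,10}:18  {3,4,5,8,9,10}:18  {4,5,7,8,9,10}:45  {5,6,7,8,9,10}:60
  |U|=7: {2,3,4,5,8,9,10}:42  {2,4,5,7,8,9,10}:63  {3,4,5,7,8,9,10}:63  {4,5,6,7,8,9,10}:105
  |U|=8: {2,3,4,5,7,8,9,10}:168  {2,4,5,6,7,8,9,10}:168  {3,4,5,6,7,8,9,10}:168
  |U|=9: {1,2,4,5,6,7,8,9,10}:168  {2,3,4,5,6,7,8,9,10}:504
  start at 0(t): 672
  start at 3(q): 168
sum over floor = 840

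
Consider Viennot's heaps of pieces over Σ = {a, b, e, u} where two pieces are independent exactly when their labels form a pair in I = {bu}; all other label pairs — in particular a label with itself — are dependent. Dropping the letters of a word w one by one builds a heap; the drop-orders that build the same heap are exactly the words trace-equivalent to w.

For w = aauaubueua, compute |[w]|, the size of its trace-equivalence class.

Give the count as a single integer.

3

piece 0:a — minimal
piece 1:a rests on {0:a}
piece 2:u rests on {1:a}
piece 3:a rests on {2:u}
piece 4:u rests on {3:a}
piece 5:b rests on {3:a}
piece 6:u rests on {4:u}
piece 7:e rests on {5:b, 6:u}
piece 8:u rests on {7:e}
piece 9:a rests on {8:u}
minimal pieces: {0:a}
ways to finish when only these pieces remain (= sum over removing one remaining piece with nothing left below it):
  1 left: {9}→1
  2 left: {8,9}→1
  3 left: {7,8,9}→1
  4 left: {5,7,8,9}→1  {6,7,8,9}→1
  5 left: {4,6,7,8,9}→1  {5,6,7,8,9}→2
  6 left: {4,5,6,7,8,9}→3
  7 left: {3,4,5,6,7,8,9}→3
  8 left: {2,3,4,5,6,7,8,9}→3
  placing 0:a first → 3 extensions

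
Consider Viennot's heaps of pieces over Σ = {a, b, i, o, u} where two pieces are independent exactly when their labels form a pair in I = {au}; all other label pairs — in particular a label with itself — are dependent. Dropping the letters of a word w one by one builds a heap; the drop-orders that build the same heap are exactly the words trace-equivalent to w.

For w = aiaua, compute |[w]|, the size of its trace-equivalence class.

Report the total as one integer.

0(a) covers ∅
1(i) covers 0:a
2(a) covers 1:i
3(u) covers 1:i
4(a) covers 2:a
floor of heap: 0:a
completions by unplaced set U, small U first (add the entries for U minus each lowest piece of U):
  |U|=1: {3}:1  {4}:1
  |U|=2: {2,4}:1  {3,4}:2
  |U|=3: {2,3,4}:3
  start at 0(a): 3

3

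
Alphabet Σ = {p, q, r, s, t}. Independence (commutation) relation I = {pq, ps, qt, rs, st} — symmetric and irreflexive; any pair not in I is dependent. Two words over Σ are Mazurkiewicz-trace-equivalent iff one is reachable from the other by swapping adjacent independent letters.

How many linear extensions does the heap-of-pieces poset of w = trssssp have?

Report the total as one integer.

drop 0:t onto floor
drop 1:r onto {0:t}
drop 2:s onto floor
drop 3:s onto {2:s}
drop 4:s onto {3:s}
drop 5:s onto {4:s}
drop 6:p onto {1:r}
ground layer = {0:t, 2:s}
drop-orders for the pieces not yet dropped (sum over which currently-grounded one goes next):
  1 to go: {5} 1  {6} 1
  2 to go: {1,6} 1  {4,5} 1  {5,6} 2
  3 to go: {0,1,6} 1  {1,5,6} 3  {3,4,5} 1  {4,5,6} 3
  4 to go: {0,1,5,6} 4  {1,4,5,6} 6  {2,3,4,5} 1  {3,4,5,6} 4
  5 to go: {0,1,4,5,6} 10  {1,3,4,5,6} 10  {2,3,4,5,6} 5
  if 0:t drops first: 15 orders
  if 2:s drops first: 20 orders
heap linearizations: 35

35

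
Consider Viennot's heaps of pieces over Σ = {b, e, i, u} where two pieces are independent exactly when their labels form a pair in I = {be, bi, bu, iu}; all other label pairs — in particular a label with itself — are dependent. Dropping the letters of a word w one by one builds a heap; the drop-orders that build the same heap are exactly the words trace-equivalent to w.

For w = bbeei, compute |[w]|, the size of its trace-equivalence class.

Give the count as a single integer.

drop 0:b onto floor
drop 1:b onto {0:b}
drop 2:e onto floor
drop 3:e onto {2:e}
drop 4:i onto {3:e}
ground layer = {0:b, 2:e}
drop-orders for the pieces not yet dropped (sum over which currently-grounded one goes next):
  1 to go: {1} 1  {4} 1
  2 to go: {0,1} 1  {1,4} 2  {3,4} 1
  3 to go: {0,1,4} 3  {1,3,4} 3  {2,3,4} 1
  if 0:b drops first: 4 orders
  if 2:e drops first: 6 orders
heap linearizations: 10

10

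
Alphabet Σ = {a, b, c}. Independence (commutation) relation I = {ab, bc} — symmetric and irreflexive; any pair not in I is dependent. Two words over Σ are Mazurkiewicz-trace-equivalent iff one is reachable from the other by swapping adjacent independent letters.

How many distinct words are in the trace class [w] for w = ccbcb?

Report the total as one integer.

drop 0:c onto floor
drop 1:c onto {0:c}
drop 2:b onto floor
drop 3:c onto {1:c}
drop 4:b onto {2:b}
ground layer = {0:c, 2:b}
drop-orders for the pieces not yet dropped (sum over which currently-grounded one goes next):
  1 to go: {3} 1  {4} 1
  2 to go: {1,3} 1  {2,4} 1  {3,4} 2
  3 to go: {0,1,3} 1  {1,3,4} 3  {2,3,4} 3
  if 0:c drops first: 6 orders
  if 2:b drops first: 4 orders
heap linearizations: 10

10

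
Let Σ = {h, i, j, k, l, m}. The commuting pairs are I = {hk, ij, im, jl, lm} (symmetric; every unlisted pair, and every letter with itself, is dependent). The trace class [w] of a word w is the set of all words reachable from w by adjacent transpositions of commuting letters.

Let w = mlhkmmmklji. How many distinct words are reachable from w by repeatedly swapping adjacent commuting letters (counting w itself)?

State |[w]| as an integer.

12

#0=m has no predecessor
#1=l has no predecessor
#2=h depends on [0:m, 1:l]
#3=k depends on [0:m, 1:l]
#4=m depends on [2:h, 3:k]
#5=m depends on [4:m]
#6=m depends on [5:m]
#7=k depends on [6:m]
#8=l depends on [7:k]
#9=j depends on [7:k]
#10=i depends on [8:l]
sources: [0:m, 1:l]
N(rest) = Σ N(rest − s) over sources s of rest; N(one piece) = 1:
  size 1 → [9]=1  [10]=1
  size 2 → [8,10]=1  [9,10]=2
  size 3 → [8,9,10]=3
  size 4 → [7,8,9,10]=3
  size 5 → [6,7,8,9,10]=3
  size 6 → [5,6,7,8,9,10]=3
  size 7 → [4,5,6,7,8,9,10]=3
  size 8 → [2,4,5,6,7,8,9,10]=3  [3,4,5,6,7,8,9,10]=3
  size 9 → [2,3,4,5,6,7,8,9,10]=6
  first=0(m) contributes 6
  first=1(l) contributes 6
|[w]| = 12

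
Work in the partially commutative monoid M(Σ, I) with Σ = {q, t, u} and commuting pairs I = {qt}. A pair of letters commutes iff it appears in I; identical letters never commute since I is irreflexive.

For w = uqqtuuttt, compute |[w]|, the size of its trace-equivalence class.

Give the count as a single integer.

#0=u has no predecessor
#1=q depends on [0:u]
#2=q depends on [1:q]
#3=t depends on [0:u]
#4=u depends on [2:q, 3:t]
#5=u depends on [4:u]
#6=t depends on [5:u]
#7=t depends on [6:t]
#8=t depends on [7:t]
sources: [0:u]
N(rest) = Σ N(rest − s) over sources s of rest; N(one piece) = 1:
  size 1 → [8]=1
  size 2 → [7,8]=1
  size 3 → [6,7,8]=1
  size 4 → [5,6,7,8]=1
  size 5 → [4,5,6,7,8]=1
  size 6 → [2,4,5,6,7,8]=1  [3,4,5,6,7,8]=1
  size 7 → [1,2,4,5,6,7,8]=1  [2,3,4,5,6,7,8]=2
  first=0(u) contributes 3

3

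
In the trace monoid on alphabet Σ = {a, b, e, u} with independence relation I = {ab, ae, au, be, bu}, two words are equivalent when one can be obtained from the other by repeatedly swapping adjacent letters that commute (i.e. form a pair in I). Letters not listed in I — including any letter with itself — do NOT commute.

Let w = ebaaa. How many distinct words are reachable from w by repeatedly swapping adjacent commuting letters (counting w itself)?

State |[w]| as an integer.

20

drop 0:e onto floor
drop 1:b onto floor
drop 2:a onto floor
drop 3:a onto {2:a}
drop 4:a onto {3:a}
ground layer = {0:e, 1:b, 2:a}
drop-orders for the pieces not yet dropped (sum over which currently-grounded one goes next):
  1 to go: {0} 1  {1} 1  {4} 1
  2 to go: {0,1} 2  {0,4} 2  {1,4} 2  {3,4} 1
  3 to go: {0,1,4} 6  {0,3,4} 3  {1,3,4} 3  {2,3,4} 1
  if 0:e drops first: 4 orders
  if 1:b drops first: 4 orders
  if 2:a drops first: 12 orders
heap linearizations: 20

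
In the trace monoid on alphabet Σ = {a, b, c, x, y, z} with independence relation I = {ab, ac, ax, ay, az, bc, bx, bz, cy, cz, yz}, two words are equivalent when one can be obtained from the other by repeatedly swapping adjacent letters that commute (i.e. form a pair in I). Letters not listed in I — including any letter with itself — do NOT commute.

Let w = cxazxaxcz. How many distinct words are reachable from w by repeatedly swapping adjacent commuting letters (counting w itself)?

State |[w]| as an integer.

72

drop 0:c onto floor
drop 1:x onto {0:c}
drop 2:a onto floor
drop 3:z onto {1:x}
drop 4:x onto {3:z}
drop 5:a onto {2:a}
drop 6:x onto {4:x}
drop 7:c onto {6:x}
drop 8:z onto {6:x}
ground layer = {0:c, 2:a}
drop-orders for the pieces not yet dropped (sum over which currently-grounded one goes next):
  1 to go: {5} 1  {7} 1  {8} 1
  2 to go: {2,5} 1  {5,7} 2  {5,8} 2  {7,8} 2
  3 to go: {2,5,7} 3  {2,5,8} 3  {5,7,8} 6  {6,7,8} 2
  4 to go: {2,5,7,8} 12  {4,6,7,8} 2  {5,6,7,8} 8
  5 to go: {2,5,6,7,8} 20  {3,4,6,7,8} 2  {4,5,6,7,8} 10
  6 to go: {1,3,4,6,7,8} 2  {2,4,5,6,7,8} 30  {3,4,5,6,7,8} 12
  7 to go: {0,1,3,4,6,7,8} 2  {1,3,4,5,6,7,8} 14  {2,3,4,5,6,7,8} 42
  if 0:c drops first: 56 orders
  if 2:a drops first: 16 orders
heap linearizations: 72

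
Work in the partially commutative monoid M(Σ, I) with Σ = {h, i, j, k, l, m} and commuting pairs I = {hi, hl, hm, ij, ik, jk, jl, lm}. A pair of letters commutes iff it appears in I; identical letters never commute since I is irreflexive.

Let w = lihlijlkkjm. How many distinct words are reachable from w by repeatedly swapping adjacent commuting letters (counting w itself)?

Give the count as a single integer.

116

drop 0:l onto floor
drop 1:i onto {0:l}
drop 2:h onto floor
drop 3:l onto {1:i}
drop 4:i onto {3:l}
drop 5:j onto {2:h}
drop 6:l onto {4:i}
drop 7:k onto {2:h, 6:l}
drop 8:k onto {7:k}
drop 9:j onto {5:j}
drop 10:m onto {8:k, 9:j}
ground layer = {0:l, 2:h}
drop-orders for the pieces not yet dropped (sum over which currently-grounded one goes next):
  1 to go: {10} 1
  2 to go: {8,10} 1  {9,10} 1
  3 to go: {5,9,10} 1  {7,8,10} 1  {8,9,10} 2
  4 to go: {5,8,9,10} 3  {6,7,8,10} 1  {7,8,9,10} 3
  5 to go: {4,6,7,8,10} 1  {5,7,8,9,10} 6  {6,7,8,9,10} 4
  6 to go: {2,5,7,8,9,10} 6  {3,4,6,7,8,10} 1  {4,6,7,8,9,10} 5  {5,6,7,8,9,10} 10
  7 to go: {1,3,4,6,7,8,10} 1  {2,5,6,7,8,9,10} 16  {3,4,6,7,8,9,10} 6  {4,5,6,7,8,9,10} 15
  8 to go: {0,1,3,4,6,7,8,10} 1  {1,3,4,6,7,8,9,10} 7  {2,4,5,6,7,8,9,10} 31  {3,4,5,6,7,8,9,10} 21
  9 to go: {0,1,3,4,6,7,8,9,10} 8  {1,3,4,5,6,7,8,9,10} 28  {2,3,4,5,6,7,8,9,10} 52
  if 0:l drops first: 80 orders
  if 2:h drops first: 36 orders
heap linearizations: 116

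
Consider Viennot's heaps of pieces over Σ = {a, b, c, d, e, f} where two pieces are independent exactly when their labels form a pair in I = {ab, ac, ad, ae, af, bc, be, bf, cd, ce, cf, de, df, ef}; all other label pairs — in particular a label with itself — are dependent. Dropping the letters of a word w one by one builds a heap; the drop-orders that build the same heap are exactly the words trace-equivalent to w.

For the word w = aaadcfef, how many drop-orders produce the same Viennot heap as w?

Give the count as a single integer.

drop 0:a onto floor
drop 1:a onto {0:a}
drop 2:a onto {1:a}
drop 3:d onto floor
drop 4:c onto floor
drop 5:f onto floor
drop 6:e onto floor
drop 7:f onto {5:f}
ground layer = {0:a, 3:d, 4:c, 5:f, 6:e}
drop-orders for the pieces not yet dropped (sum over which currently-grounded one goes next):
  1 to go: {2} 1  {3} 1  {4} 1  {6} 1  {7} 1
  2 to go: {1,2} 1  {2,3} 2  {2,4} 2  {2,6} 2  {2,7} 2  {3,4} 2  {3,6} 2  {3,7} 2  {4,6} 2  {4,7} 2  {5,7} 1  {6,7} 2
  3 to go: {0,1,2} 1  {1,2,3} 3  {1,2,4} 3  {1,2,6} 3  {1,2,7} 3  {2,3,4} 6  {2,3,6} 6  {2,3,7} 6  {2,4,6} 6  {2,4,7} 6  {2,5,7} 3  {2,6,7} 6  {3,4,6} 6  {3,4,7} 6  {3,5,7} 3  {3,6,7} 6  {4,5,7} 3  {4,6,7} 6  {5,6,7} 3
  4 to go: {0,1,2,3} 4  {0,1,2,4} 4  {0,1,2,6} 4  {0,1,2,7} 4  {1,2,3,4} 12  {1,2,3,6} 12  {1,2,3,7} 12  {1,2,4,6} 12  {1,2,4,7} 12  {1,2,5,7} 6  {1,2,6,7} 12  {2,3,4,6} 24  {2,3,4,7} 24  {2,3,5,7} 12  {2,3,6,7} 24  {2,4,5,7} 12  {2,4,6,7} 24  {2,5,6,7} 12  {3,4,5,7} 12  {3,4,6,7} 24  {3,5,6,7} 12  {4,5,6,7} 12
  5 to go: {0,1,2,3,4} 20  {0,1,2,3,6} 20  {0,1,2,3,7} 20  {0,1,2,4,6} 20  {0,1,2,4,7} 20  {0,1,2,5,7} 10  {0,1,2,6,7} 20  {1,2,3,4,6} 60  {1,2,3,4,7} 60  {1,2,3,5,7} 30  {1,2,3,6,7} 60  {1,2,4,5,7} 30  {1,2,4,6,7} 60  {1,2,5,6,7} 30  {2,3,4,5,7} 60  {2,3,4,6,7} 120  {2,3,5,6,7} 60  {2,4,5,6,7} 60  {3,4,5,6,7} 60
  6 to go: {0,1,2,3,4,6} 120  {0,1,2,3,4,7} 120  {0,1,2,3,5,7} 60  {0,1,2,3,6,7} 120  {0,1,2,4,5,7} 60  {0,1,2,4,6,7} 120  {0,1,2,5,6,7} 60  {1,2,3,4,5,7} 180  {1,2,3,4,6,7} 360  {1,2,3,5,6,7} 180  {1,2,4,5,6,7} 180  {2,3,4,5,6,7} 360
  if 0:a drops first: 1260 orders
  if 3:d drops first: 420 orders
  if 4:c drops first: 420 orders
  if 5:f drops first: 840 orders
  if 6:e drops first: 420 orders
heap linearizations: 3360

3360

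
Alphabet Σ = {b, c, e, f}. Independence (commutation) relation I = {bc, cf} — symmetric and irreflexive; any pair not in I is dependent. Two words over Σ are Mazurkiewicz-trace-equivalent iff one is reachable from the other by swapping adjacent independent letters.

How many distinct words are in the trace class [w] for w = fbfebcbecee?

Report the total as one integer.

3

0(f) covers ∅
1(b) covers 0:f
2(f) covers 1:b
3(e) covers 2:f
4(b) covers 3:e
5(c) covers 3:e
6(b) covers 4:b
7(e) covers 5:c, 6:b
8(c) covers 7:e
9(e) covers 8:c
10(e) covers 9:e
floor of heap: 0:f
completions by unplaced set U, small U first (add the entries for U minus each lowest piece of U):
  |U|=1: {10}:1
  |U|=2: {9,10}:1
  |U|=3: {8,9,10}:1
  |U|=4: {7,8,9,10}:1
  |U|=5: {5,7,8,9,10}:1  {6,7,8,9,10}:1
  |U|=6: {4,6,7,8,9,10}:1  {5,6,7,8,9,10}:2
  |U|=7: {4,5,6,7,8,9,10}:3
  |U|=8: {3,4,5,6,7,8,9,10}:3
  |U|=9: {2,3,4,5,6,7,8,9,10}:3
  start at 0(f): 3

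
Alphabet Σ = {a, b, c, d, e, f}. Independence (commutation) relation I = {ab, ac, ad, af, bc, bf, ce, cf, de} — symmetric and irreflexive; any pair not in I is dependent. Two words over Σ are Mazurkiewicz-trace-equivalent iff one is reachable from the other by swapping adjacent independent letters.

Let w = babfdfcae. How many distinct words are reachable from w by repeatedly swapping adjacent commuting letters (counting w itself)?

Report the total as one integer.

231

piece 0:b — minimal
piece 1:a — minimal
piece 2:b rests on {0:b}
piece 3:f — minimal
piece 4:d rests on {2:b, 3:f}
piece 5:f rests on {4:d}
piece 6:c rests on {4:d}
piece 7:a rests on {1:a}
piece 8:e rests on {5:f, 7:a}
minimal pieces: {0:b, 1:a, 3:f}
ways to finish when only these pieces remain (= sum over removing one remaining piece with nothing left below it):
  1 left: {6}→1  {8}→1
  2 left: {5,8}→1  {6,8}→2  {7,8}→1
  3 left: {1,7,8}→1  {5,6,8}→3  {5,7,8}→2  {6,7,8}→3
  4 left: {1,5,7,8}→3  {1,6,7,8}→4  {4,5,6,8}→3  {5,6,7,8}→8
  5 left: {1,5,6,7,8}→15  {2,4,5,6,8}→3  {3,4,5,6,8}→3  {4,5,6,7,8}→11
  6 left: {0,2,4,5,6,8}→3  {1,4,5,6,7,8}→26  {2,3,4,5,6,8}→6  {2,4,5,6,7,8}→14  {3,4,5,6,7,8}→14
  7 left: {0,2,3,4,5,6,8}→9  {0,2,4,5,6,7,8}→17  {1,2,4,5,6,7,8}→40  {1,3,4,5,6,7,8}→40  {2,3,4,5,6,7,8}→34
  placing 0:b first → 114 extensions
  placing 1:a first → 60 extensions
  placing 3:f first → 57 extensions
total linear extensions = 231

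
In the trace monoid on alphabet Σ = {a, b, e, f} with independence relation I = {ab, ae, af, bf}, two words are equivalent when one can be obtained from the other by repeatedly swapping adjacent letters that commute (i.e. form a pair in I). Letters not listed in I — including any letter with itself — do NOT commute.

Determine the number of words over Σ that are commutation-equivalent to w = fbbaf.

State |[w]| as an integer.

0(f) covers ∅
1(b) covers ∅
2(b) covers 1:b
3(a) covers ∅
4(f) covers 0:f
floor of heap: 0:f, 1:b, 3:a
completions by unplaced set U, small U first (add the entries for U minus each lowest piece of U):
  |U|=1: {2}:1  {3}:1  {4}:1
  |U|=2: {0,4}:1  {1,2}:1  {2,3}:2  {2,4}:2  {3,4}:2
  |U|=3: {0,2,4}:3  {0,3,4}:3  {1,2,3}:3  {1,2,4}:3  {2,3,4}:6
  start at 0(f): 12
  start at 1(b): 12
  start at 3(a): 6
sum over floor = 30

30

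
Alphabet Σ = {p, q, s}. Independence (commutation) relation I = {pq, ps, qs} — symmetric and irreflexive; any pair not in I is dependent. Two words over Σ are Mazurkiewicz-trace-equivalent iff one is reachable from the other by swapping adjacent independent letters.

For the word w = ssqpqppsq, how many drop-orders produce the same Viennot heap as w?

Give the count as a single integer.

drop 0:s onto floor
drop 1:s onto {0:s}
drop 2:q onto floor
drop 3:p onto floor
drop 4:q onto {2:q}
drop 5:p onto {3:p}
drop 6:p onto {5:p}
drop 7:s onto {1:s}
drop 8:q onto {4:q}
ground layer = {0:s, 2:q, 3:p}
drop-orders for the pieces not yet dropped (sum over which currently-grounded one goes next):
  1 to go: {6} 1  {7} 1  {8} 1
  2 to go: {1,7} 1  {4,8} 1  {5,6} 1  {6,7} 2  {6,8} 2  {7,8} 2
  3 to go: {0,1,7} 1  {1,6,7} 3  {1,7,8} 3  {2,4,8} 1  {3,5,6} 1  {4,6,8} 3  {4,7,8} 3  {5,6,7} 3  {5,6,8} 3  {6,7,8} 6
  4 to go: {0,1,6,7} 4  {0,1,7,8} 4  {1,4,7,8} 6  {1,5,6,7} 6  {1,6,7,8} 12  {2,4,6,8} 4  {2,4,7,8} 4  {3,5,6,7} 4  {3,5,6,8} 4  {4,5,6,8} 6  {4,6,7,8} 12  {5,6,7,8} 12
  5 to go: {0,1,4,7,8} 10  {0,1,5,6,7} 10  {0,1,6,7,8} 20  {1,2,4,7,8} 10  {1,3,5,6,7} 10  {1,4,6,7,8} 30  {1,5,6,7,8} 30  {2,4,5,6,8} 10  {2,4,6,7,8} 20  {3,4,5,6,8} 10  {3,5,6,7,8} 20  {4,5,6,7,8} 30
  6 to go: {0,1,2,4,7,8} 20  {0,1,3,5,6,7} 20  {0,1,4,6,7,8} 60  {0,1,5,6,7,8} 60  {1,2,4,6,7,8} 60  {1,3,5,6,7,8} 60  {1,4,5,6,7,8} 90  {2,3,4,5,6,8} 20  {2,4,5,6,7,8} 60  {3,4,5,6,7,8} 60
  7 to go: {0,1,2,4,6,7,8} 140  {0,1,3,5,6,7,8} 140  {0,1,4,5,6,7,8} 210  {1,2,4,5,6,7,8} 210  {1,3,4,5,6,7,8} 210  {2,3,4,5,6,7,8} 140
  if 0:s drops first: 560 orders
  if 2:q drops first: 560 orders
  if 3:p drops first: 560 orders
heap linearizations: 1680

1680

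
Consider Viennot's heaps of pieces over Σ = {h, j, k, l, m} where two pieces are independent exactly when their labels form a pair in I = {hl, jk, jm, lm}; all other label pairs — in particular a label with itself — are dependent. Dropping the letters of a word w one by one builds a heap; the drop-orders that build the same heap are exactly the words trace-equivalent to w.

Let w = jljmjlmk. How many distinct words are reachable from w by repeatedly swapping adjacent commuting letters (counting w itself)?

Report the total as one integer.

#0=j has no predecessor
#1=l depends on [0:j]
#2=j depends on [1:l]
#3=m has no predecessor
#4=j depends on [2:j]
#5=l depends on [4:j]
#6=m depends on [3:m]
#7=k depends on [5:l, 6:m]
sources: [0:j, 3:m]
N(rest) = Σ N(rest − s) over sources s of rest; N(one piece) = 1:
  size 1 → [7]=1
  size 2 → [5,7]=1  [6,7]=1
  size 3 → [3,6,7]=1  [4,5,7]=1  [5,6,7]=2
  size 4 → [2,4,5,7]=1  [3,5,6,7]=3  [4,5,6,7]=3
  size 5 → [1,2,4,5,7]=1  [2,4,5,6,7]=4  [3,4,5,6,7]=6
  size 6 → [0,1,2,4,5,7]=1  [1,2,4,5,6,7]=5  [2,3,4,5,6,7]=10
  first=0(j) contributes 15
  first=3(m) contributes 6
|[w]| = 21

21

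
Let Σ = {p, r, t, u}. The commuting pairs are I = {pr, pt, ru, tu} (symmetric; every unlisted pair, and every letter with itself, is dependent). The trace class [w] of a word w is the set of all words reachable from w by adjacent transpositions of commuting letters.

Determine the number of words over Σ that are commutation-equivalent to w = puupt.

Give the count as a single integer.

0(p) covers ∅
1(u) covers 0:p
2(u) covers 1:u
3(p) covers 2:u
4(t) covers ∅
floor of heap: 0:p, 4:t
completions by unplaced set U, small U first (add the entries for U minus each lowest piece of U):
  |U|=1: {3}:1  {4}:1
  |U|=2: {2,3}:1  {3,4}:2
  |U|=3: {1,2,3}:1  {2,3,4}:3
  start at 0(p): 4
  start at 4(t): 1
sum over floor = 5

5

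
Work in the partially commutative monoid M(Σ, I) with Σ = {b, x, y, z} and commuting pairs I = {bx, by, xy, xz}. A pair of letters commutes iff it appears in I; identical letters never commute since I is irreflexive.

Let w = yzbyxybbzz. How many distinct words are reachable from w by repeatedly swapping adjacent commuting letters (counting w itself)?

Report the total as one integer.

#0=y has no predecessor
#1=z depends on [0:y]
#2=b depends on [1:z]
#3=y depends on [1:z]
#4=x has no predecessor
#5=y depends on [3:y]
#6=b depends on [2:b]
#7=b depends on [6:b]
#8=z depends on [5:y, 7:b]
#9=z depends on [8:z]
sources: [0:y, 4:x]
N(rest) = Σ N(rest − s) over sources s of rest; N(one piece) = 1:
  size 1 → [4]=1  [9]=1
  size 2 → [4,9]=2  [8,9]=1
  size 3 → [4,8,9]=3  [5,8,9]=1  [7,8,9]=1
  size 4 → [3,5,8,9]=1  [4,5,8,9]=4  [4,7,8,9]=4  [5,7,8,9]=2  [6,7,8,9]=1
  size 5 → [2,6,7,8,9]=1  [3,4,5,8,9]=5  [3,5,7,8,9]=3  [4,5,7,8,9]=10  [4,6,7,8,9]=5  [5,6,7,8,9]=3
  size 6 → [2,4,6,7,8,9]=6  [2,5,6,7,8,9]=4  [3,4,5,7,8,9]=18  [3,5,6,7,8,9]=6  [4,5,6,7,8,9]=18
  size 7 → [2,3,5,6,7,8,9]=10  [2,4,5,6,7,8,9]=28  [3,4,5,6,7,8,9]=42
  size 8 → [1,2,3,5,6,7,8,9]=10  [2,3,4,5,6,7,8,9]=80
  first=0(y) contributes 90
  first=4(x) contributes 10
|[w]| = 100

100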